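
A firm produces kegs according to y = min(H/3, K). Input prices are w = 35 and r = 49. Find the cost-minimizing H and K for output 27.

H* = 81, K* = 27

With a fixed-proportions technology, the cost-minimizing bundle uses no slack in either input: H/3 = K = y.
So H = 3·27 = 81 and K = 27.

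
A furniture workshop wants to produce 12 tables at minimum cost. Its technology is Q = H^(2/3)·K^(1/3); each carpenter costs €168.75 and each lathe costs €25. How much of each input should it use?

Cost minimization requires the marginal rate of technical substitution to equal the input-price ratio: MP_H/MP_K = w/r.
Here MP_H/MP_K = (2/3)·(K/H)/(1/3) = 2·(K/H). Setting this equal to 168.75/25 = 6.75 gives K = 3.375H.
Substituting into Q = 12: H^(2/3)·(3.375H)^(1/3) = 12.
Solving, H = 8 and K = 27.

H* = 8, K* = 27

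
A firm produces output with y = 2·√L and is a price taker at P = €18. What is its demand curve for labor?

MP_L = (1/2)·2·L^(-1/2) = L^(-1/2).
Setting P·MP_L = w: 18·L^(-1/2) = w.
Solving for L: L^(-1/2) = w/18, so L = (18/w)^(2).

L(w) = 324/w²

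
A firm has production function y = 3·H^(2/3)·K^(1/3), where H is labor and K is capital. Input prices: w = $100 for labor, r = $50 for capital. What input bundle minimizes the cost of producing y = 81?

H* = 27, K* = 27

Cost minimization requires the marginal rate of technical substitution to equal the input-price ratio: MP_H/MP_K = w/r.
Here MP_H/MP_K = (2/3)·(K/H)/(1/3) = 2·(K/H). Setting this equal to 100/50 = 2 gives K = H.
Substituting into y = 81: 3·H^(2/3)·(H)^(1/3) = 81.
Solving, H = 27 and K = 27.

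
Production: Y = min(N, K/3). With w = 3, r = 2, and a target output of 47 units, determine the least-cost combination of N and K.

With a fixed-proportions technology, the cost-minimizing bundle uses no slack in either input: N = K/3 = Y.
So N = 47 and K = 3·47 = 141.

N* = 47, K* = 141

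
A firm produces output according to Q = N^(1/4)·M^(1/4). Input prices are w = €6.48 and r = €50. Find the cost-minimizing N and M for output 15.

N* = 625, M* = 81

Cost minimization requires the marginal rate of technical substitution to equal the input-price ratio: MP_N/MP_M = w/r.
Here MP_N/MP_M = (1/4)·(M/N)/(1/4) = (M/N). Setting this equal to 6.48/50 = 0.1296 gives M = 0.1296N.
Substituting into Q = 15: N^(1/4)·(0.1296N)^(1/4) = 15.
Solving, N = 625 and M = 81.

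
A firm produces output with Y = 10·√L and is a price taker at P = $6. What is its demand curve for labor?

MP_L = (1/2)·10·L^(-1/2) = 5·L^(-1/2).
Setting P·MP_L = w: 30·L^(-1/2) = w.
Solving for L: L^(-1/2) = w/30, so L = (30/w)^(2).

L(w) = 900/w²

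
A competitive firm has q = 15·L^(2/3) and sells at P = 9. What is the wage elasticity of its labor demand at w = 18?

ε = -3

MP_L = (2/3)·15·L^(-1/3), so P·MP_L = w gives 90·L^(-1/3) = w.
Solving, L(w) = (90/w)^(3). This is a constant-elasticity form: L ∝ w^(−3), so ε = −3.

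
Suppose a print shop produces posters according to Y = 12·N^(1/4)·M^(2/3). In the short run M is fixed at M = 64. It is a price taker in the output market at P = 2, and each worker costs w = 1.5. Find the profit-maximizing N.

N* = 256

With M = 64, MP_N = (1/4)·12·N^(-3/4)·64^(2/3) = 48·N^(-3/4).
Profit maximization for a price taker requires P·MP_N = w: 2·48·N^(-3/4) = 1.5.
So N^(-3/4) = 0.015625, which gives N = 256.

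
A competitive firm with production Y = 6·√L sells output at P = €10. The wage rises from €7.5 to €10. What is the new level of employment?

L* = 9

From P·MP_L = w with MP_L = 3·L^(-1/2), the labor demand is L(w) = (30/w)^(2).
At w = 7.5: L = 16. At w = 10: L = 9.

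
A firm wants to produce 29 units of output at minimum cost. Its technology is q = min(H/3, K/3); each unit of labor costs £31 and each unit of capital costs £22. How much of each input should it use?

H* = 87, K* = 87

With a fixed-proportions technology, the cost-minimizing bundle uses no slack in either input: H/3 = K/3 = q.
So H = 3·29 = 87 and K = 3·29 = 87.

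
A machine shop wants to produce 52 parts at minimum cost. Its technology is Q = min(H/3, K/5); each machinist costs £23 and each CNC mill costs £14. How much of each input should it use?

With a fixed-proportions technology, the cost-minimizing bundle uses no slack in either input: H/3 = K/5 = Q.
So H = 3·52 = 156 and K = 5·52 = 260.

H* = 156, K* = 260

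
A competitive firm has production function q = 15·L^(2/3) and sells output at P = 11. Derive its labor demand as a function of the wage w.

L(w) = 1331000/w³

MP_L = (2/3)·15·L^(-1/3) = 10·L^(-1/3).
Setting P·MP_L = w: 110·L^(-1/3) = w.
Solving for L: L^(-1/3) = w/110, so L = (110/w)^(3).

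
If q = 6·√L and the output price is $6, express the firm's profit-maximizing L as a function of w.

MP_L = (1/2)·6·L^(-1/2) = 3·L^(-1/2).
Setting P·MP_L = w: 18·L^(-1/2) = w.
Solving for L: L^(-1/2) = w/18, so L = (18/w)^(2).

L(w) = 324/w²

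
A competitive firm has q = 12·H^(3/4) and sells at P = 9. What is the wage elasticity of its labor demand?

MP_H = (3/4)·12·H^(-1/4), so P·MP_H = w gives 81·H^(-1/4) = w.
Solving, H(w) = (81/w)^(4). This is a constant-elasticity form: H ∝ w^(−4), so ε = −4.

ε = -4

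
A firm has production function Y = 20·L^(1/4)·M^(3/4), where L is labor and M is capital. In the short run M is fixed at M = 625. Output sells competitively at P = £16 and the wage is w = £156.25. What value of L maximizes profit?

With M = 625, MP_L = (1/4)·20·L^(-3/4)·625^(3/4) = 625·L^(-3/4).
Profit maximization for a price taker requires P·MP_L = w: 16·625·L^(-3/4) = 156.25.
So L^(-3/4) = 0.015625, which gives L = 256.

L* = 256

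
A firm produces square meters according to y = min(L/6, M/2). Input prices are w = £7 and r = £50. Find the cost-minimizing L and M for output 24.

With a fixed-proportions technology, the cost-minimizing bundle uses no slack in either input: L/6 = M/2 = y.
So L = 6·24 = 144 and M = 2·24 = 48.

L* = 144, M* = 48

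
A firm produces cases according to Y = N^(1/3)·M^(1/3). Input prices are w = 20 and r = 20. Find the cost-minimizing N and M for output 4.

Cost minimization requires the marginal rate of technical substitution to equal the input-price ratio: MP_N/MP_M = w/r.
Here MP_N/MP_M = (1/3)·(M/N)/(1/3) = (M/N). Setting this equal to 20/20 = 1 gives M = N.
Substituting into Y = 4: N^(1/3)·(N)^(1/3) = 4.
Solving, N = 8 and M = 8.

N* = 8, M* = 8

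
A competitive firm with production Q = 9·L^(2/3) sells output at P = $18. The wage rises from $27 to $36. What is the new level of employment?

From P·MP_L = w with MP_L = 6·L^(-1/3), the labor demand is L(w) = (108/w)^(3).
At w = 27: L = 64. At w = 36: L = 27.

L* = 27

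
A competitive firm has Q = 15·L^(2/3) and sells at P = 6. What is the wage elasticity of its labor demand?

MP_L = (2/3)·15·L^(-1/3), so P·MP_L = w gives 60·L^(-1/3) = w.
Solving, L(w) = (60/w)^(3). This is a constant-elasticity form: L ∝ w^(−3), so ε = −3.

ε = -3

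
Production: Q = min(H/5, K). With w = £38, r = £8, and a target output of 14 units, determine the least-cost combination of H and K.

With a fixed-proportions technology, the cost-minimizing bundle uses no slack in either input: H/5 = K = Q.
So H = 5·14 = 70 and K = 14.

H* = 70, K* = 14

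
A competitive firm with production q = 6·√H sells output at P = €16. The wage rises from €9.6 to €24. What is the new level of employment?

H* = 4

From P·MP_H = w with MP_H = 3·H^(-1/2), the labor demand is H(w) = (48/w)^(2).
At w = 9.6: H = 25. At w = 24: H = 4.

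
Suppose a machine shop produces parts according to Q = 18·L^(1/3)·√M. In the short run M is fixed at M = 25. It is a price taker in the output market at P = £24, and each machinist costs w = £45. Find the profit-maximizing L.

With M = 25, MP_L = (1/3)·18·L^(-2/3)·25^(1/2) = 30·L^(-2/3).
Profit maximization for a price taker requires P·MP_L = w: 24·30·L^(-2/3) = 45.
So L^(-2/3) = 0.0625, which gives L = 64.

L* = 64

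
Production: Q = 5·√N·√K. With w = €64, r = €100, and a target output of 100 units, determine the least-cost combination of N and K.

Cost minimization requires the marginal rate of technical substitution to equal the input-price ratio: MP_N/MP_K = w/r.
Here MP_N/MP_K = (1/2)·(K/N)/(1/2) = (K/N). Setting this equal to 64/100 = 0.64 gives K = 0.64N.
Substituting into Q = 100: 5·N^(1/2)·(0.64N)^(1/2) = 100.
Solving, N = 25 and K = 16.

N* = 25, K* = 16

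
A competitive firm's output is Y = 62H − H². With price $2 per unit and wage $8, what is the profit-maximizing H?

The marginal product of H is MP_H = 62 − 2H.
A price-taking firm hires until the value of the marginal product equals the wage: P·MP_H = w, so 2·(62 − 2H) = 8.
Then 62 − 2H = 4, giving H = 29.

H* = 29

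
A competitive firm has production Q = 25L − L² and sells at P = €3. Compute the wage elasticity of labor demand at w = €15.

From P·MP_L = w with MP_L = 25 − 2L, labor demand is L(w) = (25 − w/3)/2.
dL/dw = −1/(6) = -1/6.
At w = 15, L = 10, so ε = (dL/dw)·(w/L) = (-1/6)·(15/10) = -0.25.

ε = -0.25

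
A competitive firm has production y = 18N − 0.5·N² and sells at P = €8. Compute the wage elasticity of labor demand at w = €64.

ε = -0.8

From P·MP_N = w with MP_N = 18 − N, labor demand is N(w) = 18 − w/8.
dN/dw = −1/(8) = -0.125.
At w = 64, N = 10, so ε = (dN/dw)·(w/N) = (-0.125)·(64/10) = -0.8.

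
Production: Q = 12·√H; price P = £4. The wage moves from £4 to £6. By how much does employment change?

ΔH = -20

From P·MP_H = w with MP_H = 6·H^(-1/2), the labor demand is H(w) = (24/w)^(2).
At w = 4: H = 36. At w = 6: H = 16.
ΔH = 16 − 36 = -20.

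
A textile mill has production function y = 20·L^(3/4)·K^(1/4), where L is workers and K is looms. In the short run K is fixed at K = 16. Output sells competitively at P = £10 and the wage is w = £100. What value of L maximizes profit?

With K = 16, MP_L = (3/4)·20·L^(-1/4)·16^(1/4) = 30·L^(-1/4).
Profit maximization for a price taker requires P·MP_L = w: 10·30·L^(-1/4) = 100.
So L^(-1/4) = 1/3, which gives L = 81.

L* = 81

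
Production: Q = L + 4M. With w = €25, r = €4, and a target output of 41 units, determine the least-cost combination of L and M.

The inputs are perfect substitutes, so the firm uses whichever has the lower cost per unit of output.
Cost per unit of output via L is 25; via M it is 1. M is cheaper.
Producing Q = 41 with M alone: L = 0, M = 10.25.

L* = 0, M* = 10.25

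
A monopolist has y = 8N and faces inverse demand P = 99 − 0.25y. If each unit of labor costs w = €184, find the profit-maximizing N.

Marginal revenue from the inverse demand is MR = 99 − 0.5y.
The marginal product is MP_N = 8.
A monopolist hires until marginal revenue product equals the wage: MR·MP_N = w.
(99 − 4N)·8 = 184, so N = 19.

N* = 19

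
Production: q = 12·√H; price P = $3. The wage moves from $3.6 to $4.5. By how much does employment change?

From P·MP_H = w with MP_H = 6·H^(-1/2), the labor demand is H(w) = (18/w)^(2).
At w = 3.6: H = 25. At w = 4.5: H = 16.
ΔH = 16 − 25 = -9.

ΔH = -9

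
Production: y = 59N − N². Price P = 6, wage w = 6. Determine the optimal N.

N* = 29

The marginal product of N is MP_N = 59 − 2N.
A price-taking firm hires until the value of the marginal product equals the wage: P·MP_N = w, so 6·(59 − 2N) = 6.
Then 59 − 2N = 1, giving N = 29.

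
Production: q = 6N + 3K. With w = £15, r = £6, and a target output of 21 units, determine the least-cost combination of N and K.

The inputs are perfect substitutes, so the firm uses whichever has the lower cost per unit of output.
Cost per unit of output via N is w/6 = 2.5; via K it is r/3 = 2. K is cheaper.
Producing q = 21 with K alone: N = 0, K = 7.

N* = 0, K* = 7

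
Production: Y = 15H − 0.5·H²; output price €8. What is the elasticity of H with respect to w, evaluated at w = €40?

From P·MP_H = w with MP_H = 15 − H, labor demand is H(w) = 15 − w/8.
dH/dw = −1/(8) = -0.125.
At w = 40, H = 10, so ε = (dH/dw)·(w/H) = (-0.125)·(40/10) = -0.5.

ε = -0.5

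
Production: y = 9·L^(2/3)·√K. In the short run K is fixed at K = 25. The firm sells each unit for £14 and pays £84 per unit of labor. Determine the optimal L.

L* = 125

With K = 25, MP_L = (2/3)·9·L^(-1/3)·25^(1/2) = 30·L^(-1/3).
Profit maximization for a price taker requires P·MP_L = w: 14·30·L^(-1/3) = 84.
So L^(-1/3) = 0.2, which gives L = 125.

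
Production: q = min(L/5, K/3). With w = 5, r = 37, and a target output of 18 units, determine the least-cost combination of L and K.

L* = 90, K* = 54

With a fixed-proportions technology, the cost-minimizing bundle uses no slack in either input: L/5 = K/3 = q.
So L = 5·18 = 90 and K = 3·18 = 54.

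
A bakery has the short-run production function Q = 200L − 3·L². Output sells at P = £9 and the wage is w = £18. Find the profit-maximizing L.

L* = 33

The marginal product of L is MP_L = 200 − 6L.
A price-taking firm hires until the value of the marginal product equals the wage: P·MP_L = w, so 9·(200 − 6L) = 18.
Then 200 − 6L = 2, giving L = 33.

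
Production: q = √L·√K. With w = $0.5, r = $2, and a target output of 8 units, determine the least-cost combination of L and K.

L* = 16, K* = 4

Cost minimization requires the marginal rate of technical substitution to equal the input-price ratio: MP_L/MP_K = w/r.
Here MP_L/MP_K = (1/2)·(K/L)/(1/2) = (K/L). Setting this equal to 0.5/2 = 0.25 gives K = 0.25L.
Substituting into q = 8: L^(1/2)·(0.25L)^(1/2) = 8.
Solving, L = 16 and K = 4.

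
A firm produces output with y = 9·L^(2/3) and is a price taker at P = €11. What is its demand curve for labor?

L(w) = 287496/w³

MP_L = (2/3)·9·L^(-1/3) = 6·L^(-1/3).
Setting P·MP_L = w: 66·L^(-1/3) = w.
Solving for L: L^(-1/3) = w/66, so L = (66/w)^(3).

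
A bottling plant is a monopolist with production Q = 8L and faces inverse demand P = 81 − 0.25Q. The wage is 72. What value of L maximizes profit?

L* = 18

Marginal revenue from the inverse demand is MR = 81 − 0.5Q.
The marginal product is MP_L = 8.
A monopolist hires until marginal revenue product equals the wage: MR·MP_L = w.
(81 − 4L)·8 = 72, so L = 18.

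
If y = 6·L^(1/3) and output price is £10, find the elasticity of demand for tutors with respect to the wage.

MP_L = (1/3)·6·L^(-2/3), so P·MP_L = w gives 20·L^(-2/3) = w.
Solving, L(w) = (20/w)^(3/2). This is a constant-elasticity form: L ∝ w^(−3/2), so ε = −3/2.

ε = -1.5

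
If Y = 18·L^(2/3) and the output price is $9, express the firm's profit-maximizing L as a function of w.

MP_L = (2/3)·18·L^(-1/3) = 12·L^(-1/3).
Setting P·MP_L = w: 108·L^(-1/3) = w.
Solving for L: L^(-1/3) = w/108, so L = (108/w)^(3).

L(w) = 1259712/w³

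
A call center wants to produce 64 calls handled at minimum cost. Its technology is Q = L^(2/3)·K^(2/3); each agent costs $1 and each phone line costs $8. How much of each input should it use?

Cost minimization requires the marginal rate of technical substitution to equal the input-price ratio: MP_L/MP_K = w/r.
Here MP_L/MP_K = (2/3)·(K/L)/(2/3) = (K/L). Setting this equal to 1/8 = 0.125 gives K = 0.125L.
Substituting into Q = 64: L^(2/3)·(0.125L)^(2/3) = 64.
Solving, L = 64 and K = 8.

L* = 64, K* = 8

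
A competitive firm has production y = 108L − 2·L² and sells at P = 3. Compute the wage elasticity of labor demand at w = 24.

From P·MP_L = w with MP_L = 108 − 4L, labor demand is L(w) = (108 − w/3)/4.
dL/dw = −1/(12) = -1/12.
At w = 24, L = 25, so ε = (dL/dw)·(w/L) = (-1/12)·(24/25) = -0.08.

ε = -0.08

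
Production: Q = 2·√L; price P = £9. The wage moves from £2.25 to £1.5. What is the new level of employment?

L* = 36

From P·MP_L = w with MP_L = L^(-1/2), the labor demand is L(w) = (9/w)^(2).
At w = 2.25: L = 16. At w = 1.5: L = 36.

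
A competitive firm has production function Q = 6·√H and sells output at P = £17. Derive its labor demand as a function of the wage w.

H(w) = 2601/w²

MP_H = (1/2)·6·H^(-1/2) = 3·H^(-1/2).
Setting P·MP_H = w: 51·H^(-1/2) = w.
Solving for H: H^(-1/2) = w/51, so H = (51/w)^(2).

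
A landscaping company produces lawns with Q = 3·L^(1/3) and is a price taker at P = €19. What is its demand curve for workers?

MP_L = (1/3)·3·L^(-2/3) = L^(-2/3).
Setting P·MP_L = w: 19·L^(-2/3) = w.
Solving for L: L^(-2/3) = w/19, so L = (19/w)^(3/2).

L(w) = (19/w)^(3/2)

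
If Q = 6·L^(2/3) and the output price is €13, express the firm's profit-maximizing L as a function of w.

L(w) = 140608/w³

MP_L = (2/3)·6·L^(-1/3) = 4·L^(-1/3).
Setting P·MP_L = w: 52·L^(-1/3) = w.
Solving for L: L^(-1/3) = w/52, so L = (52/w)^(3).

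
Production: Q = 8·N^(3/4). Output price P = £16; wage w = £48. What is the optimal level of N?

MP_N = (3/4)·8·N^(-1/4) = 6·N^(-1/4).
Profit maximization for a price taker requires P·MP_N = w: 16·6·N^(-1/4) = 48.
So N^(-1/4) = 0.5, which gives N = 16.

N* = 16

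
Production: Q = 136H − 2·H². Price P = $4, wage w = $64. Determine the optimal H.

The marginal product of H is MP_H = 136 − 4H.
A price-taking firm hires until the value of the marginal product equals the wage: P·MP_H = w, so 4·(136 − 4H) = 64.
Then 136 − 4H = 16, giving H = 30.

H* = 30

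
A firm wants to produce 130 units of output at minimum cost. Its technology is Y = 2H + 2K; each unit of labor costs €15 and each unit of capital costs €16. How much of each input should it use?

The inputs are perfect substitutes, so the firm uses whichever has the lower cost per unit of output.
Cost per unit of output via H is w/2 = 7.5; via K it is r/2 = 8. H is cheaper.
Producing Y = 130 with H alone: H = 65, K = 0.

H* = 65, K* = 0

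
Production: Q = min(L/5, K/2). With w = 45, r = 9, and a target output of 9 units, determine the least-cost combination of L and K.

With a fixed-proportions technology, the cost-minimizing bundle uses no slack in either input: L/5 = K/2 = Q.
So L = 5·9 = 45 and K = 2·9 = 18.

L* = 45, K* = 18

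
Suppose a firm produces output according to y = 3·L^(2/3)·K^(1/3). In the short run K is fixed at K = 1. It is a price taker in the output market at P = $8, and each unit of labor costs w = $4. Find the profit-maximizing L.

L* = 64

With K = 1, MP_L = (2/3)·3·L^(-1/3)·1^(1/3) = 2·L^(-1/3).
Profit maximization for a price taker requires P·MP_L = w: 8·2·L^(-1/3) = 4.
So L^(-1/3) = 0.25, which gives L = 64.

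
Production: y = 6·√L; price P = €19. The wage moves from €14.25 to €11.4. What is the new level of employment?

L* = 25

From P·MP_L = w with MP_L = 3·L^(-1/2), the labor demand is L(w) = (57/w)^(2).
At w = 14.25: L = 16. At w = 11.4: L = 25.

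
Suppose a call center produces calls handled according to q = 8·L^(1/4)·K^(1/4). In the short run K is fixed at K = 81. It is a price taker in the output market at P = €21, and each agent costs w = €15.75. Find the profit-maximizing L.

With K = 81, MP_L = (1/4)·8·L^(-3/4)·81^(1/4) = 6·L^(-3/4).
Profit maximization for a price taker requires P·MP_L = w: 21·6·L^(-3/4) = 15.75.
So L^(-3/4) = 0.125, which gives L = 16.

L* = 16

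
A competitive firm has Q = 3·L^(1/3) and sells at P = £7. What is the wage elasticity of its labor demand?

ε = -1.5

MP_L = (1/3)·3·L^(-2/3), so P·MP_L = w gives 7·L^(-2/3) = w.
Solving, L(w) = (7/w)^(3/2). This is a constant-elasticity form: L ∝ w^(−3/2), so ε = −3/2.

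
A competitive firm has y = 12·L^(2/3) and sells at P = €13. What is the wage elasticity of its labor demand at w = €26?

MP_L = (2/3)·12·L^(-1/3), so P·MP_L = w gives 104·L^(-1/3) = w.
Solving, L(w) = (104/w)^(3). This is a constant-elasticity form: L ∝ w^(−3), so ε = −3.

ε = -3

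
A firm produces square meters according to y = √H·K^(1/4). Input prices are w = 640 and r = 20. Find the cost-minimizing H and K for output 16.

Cost minimization requires the marginal rate of technical substitution to equal the input-price ratio: MP_H/MP_K = w/r.
Here MP_H/MP_K = (1/2)·(K/H)/(1/4) = 2·(K/H). Setting this equal to 640/20 = 32 gives K = 16H.
Substituting into y = 16: H^(1/2)·(16H)^(1/4) = 16.
Solving, H = 16 and K = 256.

H* = 16, K* = 256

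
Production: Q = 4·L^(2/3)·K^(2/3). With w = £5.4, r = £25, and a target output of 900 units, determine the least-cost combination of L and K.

Cost minimization requires the marginal rate of technical substitution to equal the input-price ratio: MP_L/MP_K = w/r.
Here MP_L/MP_K = (2/3)·(K/L)/(2/3) = (K/L). Setting this equal to 5.4/25 = 0.216 gives K = 0.216L.
Substituting into Q = 900: 4·L^(2/3)·(0.216L)^(2/3) = 900.
Solving, L = 125 and K = 27.

L* = 125, K* = 27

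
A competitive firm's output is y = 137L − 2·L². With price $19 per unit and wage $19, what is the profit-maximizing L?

L* = 34

The marginal product of L is MP_L = 137 − 4L.
A price-taking firm hires until the value of the marginal product equals the wage: P·MP_L = w, so 19·(137 − 4L) = 19.
Then 137 − 4L = 1, giving L = 34.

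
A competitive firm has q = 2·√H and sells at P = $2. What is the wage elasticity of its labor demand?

MP_H = (1/2)·2·H^(-1/2), so P·MP_H = w gives 2·H^(-1/2) = w.
Solving, H(w) = (2/w)^(2). This is a constant-elasticity form: H ∝ w^(−2), so ε = −2.

ε = -2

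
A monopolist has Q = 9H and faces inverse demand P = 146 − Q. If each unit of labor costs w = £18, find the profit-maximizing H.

Marginal revenue from the inverse demand is MR = 146 − 2Q.
The marginal product is MP_H = 9.
A monopolist hires until marginal revenue product equals the wage: MR·MP_H = w.
(146 − 18H)·9 = 18, so H = 8.

H* = 8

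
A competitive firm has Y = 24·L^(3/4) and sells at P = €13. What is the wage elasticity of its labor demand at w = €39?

MP_L = (3/4)·24·L^(-1/4), so P·MP_L = w gives 234·L^(-1/4) = w.
Solving, L(w) = (234/w)^(4). This is a constant-elasticity form: L ∝ w^(−4), so ε = −4.

ε = -4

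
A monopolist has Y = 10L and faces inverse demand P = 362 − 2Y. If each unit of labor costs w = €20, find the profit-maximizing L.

L* = 9

Marginal revenue from the inverse demand is MR = 362 − 4Y.
The marginal product is MP_L = 10.
A monopolist hires until marginal revenue product equals the wage: MR·MP_L = w.
(362 − 40L)·10 = 20, so L = 9.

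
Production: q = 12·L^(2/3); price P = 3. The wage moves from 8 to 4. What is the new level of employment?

L* = 216

From P·MP_L = w with MP_L = 8·L^(-1/3), the labor demand is L(w) = (24/w)^(3).
At w = 8: L = 27. At w = 4: L = 216.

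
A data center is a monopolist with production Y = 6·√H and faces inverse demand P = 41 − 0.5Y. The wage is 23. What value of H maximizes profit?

H* = 9

Marginal revenue from the inverse demand is MR = 41 − Y.
The marginal product is MP_H = 3·H^(-1/2).
A monopolist hires until marginal revenue product equals the wage: MR·MP_H = w.
At H, Y = 6·√H. Substituting and solving: (41 − 6·√H)·3·H^(-1/2) = 23 gives H = 9.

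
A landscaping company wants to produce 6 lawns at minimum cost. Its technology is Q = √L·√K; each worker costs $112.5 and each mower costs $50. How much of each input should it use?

Cost minimization requires the marginal rate of technical substitution to equal the input-price ratio: MP_L/MP_K = w/r.
Here MP_L/MP_K = (1/2)·(K/L)/(1/2) = (K/L). Setting this equal to 112.5/50 = 2.25 gives K = 2.25L.
Substituting into Q = 6: L^(1/2)·(2.25L)^(1/2) = 6.
Solving, L = 4 and K = 9.

L* = 4, K* = 9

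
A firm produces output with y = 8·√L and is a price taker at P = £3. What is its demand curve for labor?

MP_L = (1/2)·8·L^(-1/2) = 4·L^(-1/2).
Setting P·MP_L = w: 12·L^(-1/2) = w.
Solving for L: L^(-1/2) = w/12, so L = (12/w)^(2).

L(w) = 144/w²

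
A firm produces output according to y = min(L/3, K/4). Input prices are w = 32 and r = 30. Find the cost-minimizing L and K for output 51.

L* = 153, K* = 204

With a fixed-proportions technology, the cost-minimizing bundle uses no slack in either input: L/3 = K/4 = y.
So L = 3·51 = 153 and K = 4·51 = 204.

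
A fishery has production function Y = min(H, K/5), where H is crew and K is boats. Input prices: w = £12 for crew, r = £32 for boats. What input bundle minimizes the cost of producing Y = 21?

H* = 21, K* = 105

With a fixed-proportions technology, the cost-minimizing bundle uses no slack in either input: H = K/5 = Y.
So H = 21 and K = 5·21 = 105.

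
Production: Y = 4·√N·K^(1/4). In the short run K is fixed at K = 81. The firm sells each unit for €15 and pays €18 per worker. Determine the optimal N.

N* = 25

With K = 81, MP_N = (1/2)·4·N^(-1/2)·81^(1/4) = 6·N^(-1/2).
Profit maximization for a price taker requires P·MP_N = w: 15·6·N^(-1/2) = 18.
So N^(-1/2) = 0.2, which gives N = 25.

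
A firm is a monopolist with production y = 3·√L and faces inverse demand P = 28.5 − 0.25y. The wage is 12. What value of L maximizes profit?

L* = 9

Marginal revenue from the inverse demand is MR = 28.5 − 0.5y.
The marginal product is MP_L = 1.5·L^(-1/2).
A monopolist hires until marginal revenue product equals the wage: MR·MP_L = w.
At L, y = 3·√L. Substituting and solving: (28.5 − 1.5·√L)·1.5·L^(-1/2) = 12 gives L = 9.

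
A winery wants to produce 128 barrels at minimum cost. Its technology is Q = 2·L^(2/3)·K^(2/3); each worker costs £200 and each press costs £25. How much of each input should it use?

Cost minimization requires the marginal rate of technical substitution to equal the input-price ratio: MP_L/MP_K = w/r.
Here MP_L/MP_K = (2/3)·(K/L)/(2/3) = (K/L). Setting this equal to 200/25 = 8 gives K = 8L.
Substituting into Q = 128: 2·L^(2/3)·(8L)^(2/3) = 128.
Solving, L = 8 and K = 64.

L* = 8, K* = 64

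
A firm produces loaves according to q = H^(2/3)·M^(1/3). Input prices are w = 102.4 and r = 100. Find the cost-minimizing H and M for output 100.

H* = 125, M* = 64

Cost minimization requires the marginal rate of technical substitution to equal the input-price ratio: MP_H/MP_M = w/r.
Here MP_H/MP_M = (2/3)·(M/H)/(1/3) = 2·(M/H). Setting this equal to 102.4/100 = 1.024 gives M = 0.512H.
Substituting into q = 100: H^(2/3)·(0.512H)^(1/3) = 100.
Solving, H = 125 and M = 64.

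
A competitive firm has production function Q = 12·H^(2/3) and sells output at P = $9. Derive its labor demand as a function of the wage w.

H(w) = 373248/w³

MP_H = (2/3)·12·H^(-1/3) = 8·H^(-1/3).
Setting P·MP_H = w: 72·H^(-1/3) = w.
Solving for H: H^(-1/3) = w/72, so H = (72/w)^(3).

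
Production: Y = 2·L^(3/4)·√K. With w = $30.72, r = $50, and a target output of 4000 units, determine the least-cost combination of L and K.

L* = 625, K* = 256

Cost minimization requires the marginal rate of technical substitution to equal the input-price ratio: MP_L/MP_K = w/r.
Here MP_L/MP_K = (3/4)·(K/L)/(1/2) = 1.5·(K/L). Setting this equal to 30.72/50 = 0.6144 gives K = 0.4096L.
Substituting into Y = 4000: 2·L^(3/4)·(0.4096L)^(1/2) = 4000.
Solving, L = 625 and K = 256.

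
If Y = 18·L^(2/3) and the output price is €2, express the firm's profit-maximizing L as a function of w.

L(w) = 13824/w³

MP_L = (2/3)·18·L^(-1/3) = 12·L^(-1/3).
Setting P·MP_L = w: 24·L^(-1/3) = w.
Solving for L: L^(-1/3) = w/24, so L = (24/w)^(3).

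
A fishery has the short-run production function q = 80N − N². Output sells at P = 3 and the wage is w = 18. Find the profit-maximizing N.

N* = 37

The marginal product of N is MP_N = 80 − 2N.
A price-taking firm hires until the value of the marginal product equals the wage: P·MP_N = w, so 3·(80 − 2N) = 18.
Then 80 − 2N = 6, giving N = 37.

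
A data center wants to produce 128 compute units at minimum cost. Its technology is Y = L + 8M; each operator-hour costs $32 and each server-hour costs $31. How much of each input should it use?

The inputs are perfect substitutes, so the firm uses whichever has the lower cost per unit of output.
Cost per unit of output via L is 32; via M it is 3.875. M is cheaper.
Producing Y = 128 with M alone: L = 0, M = 16.

L* = 0, M* = 16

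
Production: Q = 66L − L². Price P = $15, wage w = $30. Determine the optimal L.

L* = 32

The marginal product of L is MP_L = 66 − 2L.
A price-taking firm hires until the value of the marginal product equals the wage: P·MP_L = w, so 15·(66 − 2L) = 30.
Then 66 − 2L = 2, giving L = 32.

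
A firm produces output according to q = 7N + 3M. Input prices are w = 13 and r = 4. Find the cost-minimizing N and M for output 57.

The inputs are perfect substitutes, so the firm uses whichever has the lower cost per unit of output.
Cost per unit of output via N is w/7 = 13/7; via M it is r/3 = 4/3. M is cheaper.
Producing q = 57 with M alone: N = 0, M = 19.

N* = 0, M* = 19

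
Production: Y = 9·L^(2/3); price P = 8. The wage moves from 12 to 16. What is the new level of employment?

L* = 27

From P·MP_L = w with MP_L = 6·L^(-1/3), the labor demand is L(w) = (48/w)^(3).
At w = 12: L = 64. At w = 16: L = 27.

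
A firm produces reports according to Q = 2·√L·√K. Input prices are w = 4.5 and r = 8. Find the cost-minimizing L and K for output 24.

Cost minimization requires the marginal rate of technical substitution to equal the input-price ratio: MP_L/MP_K = w/r.
Here MP_L/MP_K = (1/2)·(K/L)/(1/2) = (K/L). Setting this equal to 4.5/8 = 0.5625 gives K = 0.5625L.
Substituting into Q = 24: 2·L^(1/2)·(0.5625L)^(1/2) = 24.
Solving, L = 16 and K = 9.

L* = 16, K* = 9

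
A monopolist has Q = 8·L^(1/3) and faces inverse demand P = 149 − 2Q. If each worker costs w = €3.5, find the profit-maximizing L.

L* = 64

Marginal revenue from the inverse demand is MR = 149 − 4Q.
The marginal product is MP_L = (8/3)·L^(-2/3).
A monopolist hires until marginal revenue product equals the wage: MR·MP_L = w.
At L, Q = 8·L^(1/3). Substituting and solving: (149 − 32·L^(1/3))·(8/3)·L^(-2/3) = 3.5 gives L = 64.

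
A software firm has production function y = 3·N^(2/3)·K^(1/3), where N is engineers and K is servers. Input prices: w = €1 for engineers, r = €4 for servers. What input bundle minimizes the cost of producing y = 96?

N* = 64, K* = 8

Cost minimization requires the marginal rate of technical substitution to equal the input-price ratio: MP_N/MP_K = w/r.
Here MP_N/MP_K = (2/3)·(K/N)/(1/3) = 2·(K/N). Setting this equal to 1/4 = 0.25 gives K = 0.125N.
Substituting into y = 96: 3·N^(2/3)·(0.125N)^(1/3) = 96.
Solving, N = 64 and K = 8.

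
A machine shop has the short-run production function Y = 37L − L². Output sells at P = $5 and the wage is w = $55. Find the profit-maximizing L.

The marginal product of L is MP_L = 37 − 2L.
A price-taking firm hires until the value of the marginal product equals the wage: P·MP_L = w, so 5·(37 − 2L) = 55.
Then 37 − 2L = 11, giving L = 13.

L* = 13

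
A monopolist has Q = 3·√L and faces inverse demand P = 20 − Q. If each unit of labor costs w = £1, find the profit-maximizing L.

Marginal revenue from the inverse demand is MR = 20 − 2Q.
The marginal product is MP_L = 1.5·L^(-1/2).
A monopolist hires until marginal revenue product equals the wage: MR·MP_L = w.
At L, Q = 3·√L. Substituting and solving: (20 − 6·√L)·1.5·L^(-1/2) = 1 gives L = 9.

L* = 9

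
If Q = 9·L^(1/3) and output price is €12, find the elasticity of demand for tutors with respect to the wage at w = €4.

MP_L = (1/3)·9·L^(-2/3), so P·MP_L = w gives 36·L^(-2/3) = w.
Solving, L(w) = (36/w)^(3/2). This is a constant-elasticity form: L ∝ w^(−3/2), so ε = −3/2.

ε = -1.5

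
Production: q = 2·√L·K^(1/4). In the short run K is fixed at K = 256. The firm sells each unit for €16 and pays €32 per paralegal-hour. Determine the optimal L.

With K = 256, MP_L = (1/2)·2·L^(-1/2)·256^(1/4) = 4·L^(-1/2).
Profit maximization for a price taker requires P·MP_L = w: 16·4·L^(-1/2) = 32.
So L^(-1/2) = 0.5, which gives L = 4.

L* = 4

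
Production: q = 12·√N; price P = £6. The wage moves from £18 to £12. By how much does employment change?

ΔN = 5

From P·MP_N = w with MP_N = 6·N^(-1/2), the labor demand is N(w) = (36/w)^(2).
At w = 18: N = 4. At w = 12: N = 9.
ΔN = 9 − 4 = 5.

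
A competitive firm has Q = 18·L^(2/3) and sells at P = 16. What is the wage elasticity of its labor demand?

MP_L = (2/3)·18·L^(-1/3), so P·MP_L = w gives 192·L^(-1/3) = w.
Solving, L(w) = (192/w)^(3). This is a constant-elasticity form: L ∝ w^(−3), so ε = −3.

ε = -3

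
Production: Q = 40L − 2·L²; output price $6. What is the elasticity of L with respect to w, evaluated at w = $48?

From P·MP_L = w with MP_L = 40 − 4L, labor demand is L(w) = (40 − w/6)/4.
dL/dw = −1/(24) = -1/24.
At w = 48, L = 8, so ε = (dL/dw)·(w/L) = (-1/24)·(48/8) = -0.25.

ε = -0.25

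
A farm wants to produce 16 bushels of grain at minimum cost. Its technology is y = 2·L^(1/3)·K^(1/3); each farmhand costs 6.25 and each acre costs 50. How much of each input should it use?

Cost minimization requires the marginal rate of technical substitution to equal the input-price ratio: MP_L/MP_K = w/r.
Here MP_L/MP_K = (1/3)·(K/L)/(1/3) = (K/L). Setting this equal to 6.25/50 = 0.125 gives K = 0.125L.
Substituting into y = 16: 2·L^(1/3)·(0.125L)^(1/3) = 16.
Solving, L = 64 and K = 8.

L* = 64, K* = 8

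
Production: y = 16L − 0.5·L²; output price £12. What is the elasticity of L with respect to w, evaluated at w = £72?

From P·MP_L = w with MP_L = 16 − L, labor demand is L(w) = 16 − w/12.
dL/dw = −1/(12) = -1/12.
At w = 72, L = 10, so ε = (dL/dw)·(w/L) = (-1/12)·(72/10) = -0.6.

ε = -0.6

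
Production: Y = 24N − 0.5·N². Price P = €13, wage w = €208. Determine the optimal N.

N* = 8

The marginal product of N is MP_N = 24 − N.
A price-taking firm hires until the value of the marginal product equals the wage: P·MP_N = w, so 13·(24 − N) = 208.
Then 24 − N = 16, giving N = 8.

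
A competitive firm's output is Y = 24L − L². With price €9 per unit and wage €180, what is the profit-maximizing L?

The marginal product of L is MP_L = 24 − 2L.
A price-taking firm hires until the value of the marginal product equals the wage: P·MP_L = w, so 9·(24 − 2L) = 180.
Then 24 − 2L = 20, giving L = 2.

L* = 2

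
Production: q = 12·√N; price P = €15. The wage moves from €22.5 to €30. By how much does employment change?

ΔN = -7

From P·MP_N = w with MP_N = 6·N^(-1/2), the labor demand is N(w) = (90/w)^(2).
At w = 22.5: N = 16. At w = 30: N = 9.
ΔN = 9 − 16 = -7.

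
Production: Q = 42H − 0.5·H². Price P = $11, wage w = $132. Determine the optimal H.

H* = 30

The marginal product of H is MP_H = 42 − H.
A price-taking firm hires until the value of the marginal product equals the wage: P·MP_H = w, so 11·(42 − H) = 132.
Then 42 − H = 12, giving H = 30.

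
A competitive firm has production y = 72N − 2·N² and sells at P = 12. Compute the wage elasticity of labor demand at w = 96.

From P·MP_N = w with MP_N = 72 − 4N, labor demand is N(w) = (72 − w/12)/4.
dN/dw = −1/(48) = -1/48.
At w = 96, N = 16, so ε = (dN/dw)·(w/N) = (-1/48)·(96/16) = -0.125.

ε = -0.125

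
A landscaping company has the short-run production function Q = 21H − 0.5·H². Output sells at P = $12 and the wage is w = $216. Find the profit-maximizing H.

The marginal product of H is MP_H = 21 − H.
A price-taking firm hires until the value of the marginal product equals the wage: P·MP_H = w, so 12·(21 − H) = 216.
Then 21 − H = 18, giving H = 3.

H* = 3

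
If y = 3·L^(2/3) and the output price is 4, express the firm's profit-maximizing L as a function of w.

MP_L = (2/3)·3·L^(-1/3) = 2·L^(-1/3).
Setting P·MP_L = w: 8·L^(-1/3) = w.
Solving for L: L^(-1/3) = w/8, so L = (8/w)^(3).

L(w) = 512/w³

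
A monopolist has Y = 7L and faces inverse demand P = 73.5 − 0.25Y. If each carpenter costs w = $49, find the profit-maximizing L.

L* = 19

Marginal revenue from the inverse demand is MR = 73.5 − 0.5Y.
The marginal product is MP_L = 7.
A monopolist hires until marginal revenue product equals the wage: MR·MP_L = w.
(73.5 − 3.5L)·7 = 49, so L = 19.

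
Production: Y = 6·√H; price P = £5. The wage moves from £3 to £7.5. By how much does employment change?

From P·MP_H = w with MP_H = 3·H^(-1/2), the labor demand is H(w) = (15/w)^(2).
At w = 3: H = 25. At w = 7.5: H = 4.
ΔH = 4 − 25 = -21.

ΔH = -21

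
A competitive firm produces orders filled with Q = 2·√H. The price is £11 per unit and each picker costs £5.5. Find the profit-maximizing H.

MP_H = (1/2)·2·H^(-1/2) = H^(-1/2).
Profit maximization for a price taker requires P·MP_H = w: 11·H^(-1/2) = 5.5.
So H^(-1/2) = 0.5, which gives H = 4.

H* = 4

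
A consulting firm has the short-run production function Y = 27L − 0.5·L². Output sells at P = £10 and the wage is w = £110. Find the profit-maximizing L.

L* = 16

The marginal product of L is MP_L = 27 − L.
A price-taking firm hires until the value of the marginal product equals the wage: P·MP_L = w, so 10·(27 − L) = 110.
Then 27 − L = 11, giving L = 16.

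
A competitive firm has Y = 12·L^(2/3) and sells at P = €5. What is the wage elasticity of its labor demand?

MP_L = (2/3)·12·L^(-1/3), so P·MP_L = w gives 40·L^(-1/3) = w.
Solving, L(w) = (40/w)^(3). This is a constant-elasticity form: L ∝ w^(−3), so ε = −3.

ε = -3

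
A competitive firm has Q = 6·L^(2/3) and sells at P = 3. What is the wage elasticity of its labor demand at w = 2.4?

ε = -3

MP_L = (2/3)·6·L^(-1/3), so P·MP_L = w gives 12·L^(-1/3) = w.
Solving, L(w) = (12/w)^(3). This is a constant-elasticity form: L ∝ w^(−3), so ε = −3.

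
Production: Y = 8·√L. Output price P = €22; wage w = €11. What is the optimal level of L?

L* = 64

MP_L = (1/2)·8·L^(-1/2) = 4·L^(-1/2).
Profit maximization for a price taker requires P·MP_L = w: 22·4·L^(-1/2) = 11.
So L^(-1/2) = 0.125, which gives L = 64.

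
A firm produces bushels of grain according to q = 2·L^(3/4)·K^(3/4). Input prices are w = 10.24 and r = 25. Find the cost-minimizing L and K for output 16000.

Cost minimization requires the marginal rate of technical substitution to equal the input-price ratio: MP_L/MP_K = w/r.
Here MP_L/MP_K = (3/4)·(K/L)/(3/4) = (K/L). Setting this equal to 10.24/25 = 0.4096 gives K = 0.4096L.
Substituting into q = 16000: 2·L^(3/4)·(0.4096L)^(3/4) = 16000.
Solving, L = 625 and K = 256.

L* = 625, K* = 256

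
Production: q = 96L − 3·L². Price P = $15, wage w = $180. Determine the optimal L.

The marginal product of L is MP_L = 96 − 6L.
A price-taking firm hires until the value of the marginal product equals the wage: P·MP_L = w, so 15·(96 − 6L) = 180.
Then 96 − 6L = 12, giving L = 14.

L* = 14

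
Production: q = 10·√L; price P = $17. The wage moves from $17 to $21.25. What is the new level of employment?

From P·MP_L = w with MP_L = 5·L^(-1/2), the labor demand is L(w) = (85/w)^(2).
At w = 17: L = 25. At w = 21.25: L = 16.

L* = 16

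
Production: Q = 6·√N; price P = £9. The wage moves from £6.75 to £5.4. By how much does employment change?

From P·MP_N = w with MP_N = 3·N^(-1/2), the labor demand is N(w) = (27/w)^(2).
At w = 6.75: N = 16. At w = 5.4: N = 25.
ΔN = 25 − 16 = 9.

ΔN = 9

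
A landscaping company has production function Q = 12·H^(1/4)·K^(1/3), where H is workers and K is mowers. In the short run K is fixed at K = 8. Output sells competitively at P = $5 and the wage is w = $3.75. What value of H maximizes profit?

With K = 8, MP_H = (1/4)·12·H^(-3/4)·8^(1/3) = 6·H^(-3/4).
Profit maximization for a price taker requires P·MP_H = w: 5·6·H^(-3/4) = 3.75.
So H^(-3/4) = 0.125, which gives H = 16.

H* = 16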